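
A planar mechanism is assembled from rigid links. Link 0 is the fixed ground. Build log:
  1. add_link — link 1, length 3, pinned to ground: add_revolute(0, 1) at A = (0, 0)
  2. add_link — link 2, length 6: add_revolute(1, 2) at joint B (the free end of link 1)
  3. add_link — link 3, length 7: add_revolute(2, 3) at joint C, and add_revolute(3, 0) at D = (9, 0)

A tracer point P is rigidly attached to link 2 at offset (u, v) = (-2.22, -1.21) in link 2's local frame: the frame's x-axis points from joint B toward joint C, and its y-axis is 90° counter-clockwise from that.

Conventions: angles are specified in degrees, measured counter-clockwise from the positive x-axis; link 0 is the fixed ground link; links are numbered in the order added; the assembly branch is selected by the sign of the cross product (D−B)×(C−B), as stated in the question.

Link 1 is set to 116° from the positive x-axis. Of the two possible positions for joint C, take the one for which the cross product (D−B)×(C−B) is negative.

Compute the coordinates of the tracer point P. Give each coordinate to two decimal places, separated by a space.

A=(0,0), D=(9.00,0)
B = A + 3.00·(cos116°, sin116°) = (-1.3151, 2.6964)
|BD| = 10.6617
circle(B,6.00) ∩ circle(D,7.00): a=4.7212, h=3.7027
  candidates: C₊=(4.1890,5.0847) cross=39.478; C₋=(2.3162,-2.0800) cross=-39.478
  branch - wants cross < 0 → take C=(2.3162,-2.0800) (cross=-39.478)
ex = (C−B)/|BC| = (0.6052,-0.7961); ey = (0.7961,0.6052)
P = B + -2.22·ex + -1.21·ey = (-3.6219,3.7313)

-3.62 3.73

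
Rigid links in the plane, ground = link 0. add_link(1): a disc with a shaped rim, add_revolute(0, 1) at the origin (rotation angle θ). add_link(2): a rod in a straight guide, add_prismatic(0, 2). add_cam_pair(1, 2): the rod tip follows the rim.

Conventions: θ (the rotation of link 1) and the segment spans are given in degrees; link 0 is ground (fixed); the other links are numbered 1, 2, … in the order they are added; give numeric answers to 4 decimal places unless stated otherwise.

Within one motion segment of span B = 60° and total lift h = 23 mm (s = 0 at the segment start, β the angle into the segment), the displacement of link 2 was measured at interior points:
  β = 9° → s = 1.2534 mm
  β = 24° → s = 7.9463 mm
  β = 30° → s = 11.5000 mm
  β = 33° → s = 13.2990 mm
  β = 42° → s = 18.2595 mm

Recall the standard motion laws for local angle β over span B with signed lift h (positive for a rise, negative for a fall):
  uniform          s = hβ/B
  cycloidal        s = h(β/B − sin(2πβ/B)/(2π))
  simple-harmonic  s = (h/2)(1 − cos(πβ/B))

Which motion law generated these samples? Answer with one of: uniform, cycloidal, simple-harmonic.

candidates at β/B = r: uniform s = h·r (linear in β); cycloidal s = h·(r − sin(2πr)/(2π)); simple-harmonic s = (h/2)(1 − cos(πr))
β=9°: printed 1.2534 | uniform 3.4500, cycloidal 0.4885, simple-harmonic 1.2534
β=24°: printed 7.9463 | uniform 9.2000, cycloidal 7.0484, simple-harmonic 7.9463
β=30°: printed 11.5000 | uniform 11.5000, cycloidal 11.5000, simple-harmonic 11.5000
β=33°: printed 13.2990 | uniform 12.6500, cycloidal 13.7812, simple-harmonic 13.2990
β=42°: printed 18.2595 | uniform 16.1000, cycloidal 19.5814, simple-harmonic 18.2595
only one law matches every sample → simple-harmonic

simple-harmonic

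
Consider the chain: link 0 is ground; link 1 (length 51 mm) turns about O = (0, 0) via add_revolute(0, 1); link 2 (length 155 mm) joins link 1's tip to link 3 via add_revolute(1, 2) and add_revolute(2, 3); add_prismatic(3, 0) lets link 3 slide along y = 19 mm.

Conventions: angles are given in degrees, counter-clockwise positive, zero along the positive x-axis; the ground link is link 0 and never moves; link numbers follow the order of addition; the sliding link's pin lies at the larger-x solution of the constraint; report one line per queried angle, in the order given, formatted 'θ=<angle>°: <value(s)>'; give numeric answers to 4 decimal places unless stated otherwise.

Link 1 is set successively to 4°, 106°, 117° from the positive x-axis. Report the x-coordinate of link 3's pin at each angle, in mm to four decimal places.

geometry: r = 51 mm, L = 155 mm, e = 19 mm
θ=4°: crank pin P = (r cos θ, r sin θ) = (50.875767, 3.557580)
θ=4°: h = r sin θ − e = 3.557580 − 19 = -15.442420
θ=4°: x = r cos θ + √(L² − h²) = 50.875767 + 154.228829 = 205.104595
θ=106°: crank pin P = (r cos θ, r sin θ) = (-14.057505, 49.024346)
θ=106°: h = r sin θ − e = 49.024346 − 19 = 30.024346
θ=106°: x = r cos θ + √(L² − h²) = -14.057505 + 152.064258 = 138.006753
θ=117°: crank pin P = (r cos θ, r sin θ) = (-23.153515, 45.441333)
θ=117°: h = r sin θ − e = 45.441333 − 19 = 26.441333
θ=117°: x = r cos θ + √(L² − h²) = -23.153515 + 152.728046 = 129.574530

θ=4°: 205.1046
θ=106°: 138.0068
θ=117°: 129.5745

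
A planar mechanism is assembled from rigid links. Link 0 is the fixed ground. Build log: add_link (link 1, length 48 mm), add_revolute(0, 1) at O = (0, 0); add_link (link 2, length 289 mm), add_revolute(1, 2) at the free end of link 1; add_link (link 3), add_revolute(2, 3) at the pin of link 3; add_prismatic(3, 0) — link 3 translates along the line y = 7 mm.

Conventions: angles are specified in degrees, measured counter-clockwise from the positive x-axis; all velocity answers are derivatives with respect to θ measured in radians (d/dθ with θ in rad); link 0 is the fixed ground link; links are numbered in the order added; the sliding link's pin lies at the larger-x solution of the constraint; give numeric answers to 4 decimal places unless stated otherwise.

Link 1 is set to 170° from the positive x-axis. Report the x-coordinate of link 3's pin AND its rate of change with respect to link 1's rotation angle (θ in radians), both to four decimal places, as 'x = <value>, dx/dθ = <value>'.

geometry: r = 48 mm, L = 289 mm, e = 7 mm
crank pin P = (r cos θ, r sin θ) = (-47.270772, 8.335113)
h = r sin θ − e = 8.335113 − 7 = 1.335113
x = r cos θ + √(L² − h²) = -47.270772 + 288.996916 = 241.726144
dx/dθ = −r sin θ − h·r cos θ/√(L² − h²) (θ in radians; h = 1.335113) = -8.116730

x = 241.7261, dx/dθ = -8.1167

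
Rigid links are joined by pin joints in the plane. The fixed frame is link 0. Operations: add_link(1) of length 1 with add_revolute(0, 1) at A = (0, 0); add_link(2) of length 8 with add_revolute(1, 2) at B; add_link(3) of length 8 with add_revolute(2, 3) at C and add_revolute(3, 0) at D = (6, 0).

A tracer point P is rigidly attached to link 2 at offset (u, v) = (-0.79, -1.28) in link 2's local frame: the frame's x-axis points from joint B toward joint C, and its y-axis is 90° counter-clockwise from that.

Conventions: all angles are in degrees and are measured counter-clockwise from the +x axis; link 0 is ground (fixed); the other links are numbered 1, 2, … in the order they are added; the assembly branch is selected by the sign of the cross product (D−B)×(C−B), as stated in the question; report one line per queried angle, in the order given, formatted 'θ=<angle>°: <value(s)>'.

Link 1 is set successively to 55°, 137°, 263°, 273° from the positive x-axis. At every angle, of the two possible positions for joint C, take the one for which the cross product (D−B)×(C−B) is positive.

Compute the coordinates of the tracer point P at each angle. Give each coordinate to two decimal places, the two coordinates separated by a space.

A=(0,0), D=(6.00,0)
θ=55°: B = A + 1.00·(cos55°, sin55°) = (0.5736, 0.8192)
θ=55°: |BD| = 5.4879
θ=55°: circle(B,8.00) ∩ circle(D,8.00): a=2.7440, h=7.5147
θ=55°:   candidates: C₊=(4.4085,7.8401) cross=41.240; C₋=(2.1651,-7.0209) cross=-41.240
θ=55°:   branch + wants cross > 0 → take C=(4.4085,7.8401) (cross=41.240)
θ=55°: ex = (C−B)/|BC| = (0.4794,0.8776); ey = (-0.8776,0.4794)
θ=55°: P = B + -0.79·ex + -1.28·ey = (1.3182,-0.4877)
θ=137°: B = A + 1.00·(cos137°, sin137°) = (-0.7314, 0.6820)
θ=137°: |BD| = 6.7658
θ=137°: circle(B,8.00) ∩ circle(D,8.00): a=3.3829, h=7.2495
θ=137°:   candidates: C₊=(3.3651,7.5536) cross=49.049; C₋=(1.9036,-6.8716) cross=-49.049
θ=137°:   branch + wants cross > 0 → take C=(3.3651,7.5536) (cross=49.049)
θ=137°: ex = (C−B)/|BC| = (0.5121,0.8590); ey = (-0.8590,0.5121)
θ=137°: P = B + -0.79·ex + -1.28·ey = (-0.0364,-0.6520)
θ=263°: B = A + 1.00·(cos263°, sin263°) = (-0.1219, -0.9925)
θ=263°: |BD| = 6.2018
θ=263°: circle(B,8.00) ∩ circle(D,8.00): a=3.1009, h=7.3746
θ=263°:   candidates: C₊=(1.7588,6.7832) cross=45.736; C₋=(4.1193,-7.7758) cross=-45.736
θ=263°:   branch + wants cross > 0 → take C=(1.7588,6.7832) (cross=45.736)
θ=263°: ex = (C−B)/|BC| = (0.2351,0.9720); ey = (-0.9720,0.2351)
θ=263°: P = B + -0.79·ex + -1.28·ey = (0.9365,-2.0613)
θ=273°: B = A + 1.00·(cos273°, sin273°) = (0.0523, -0.9986)
θ=273°: |BD| = 6.0309
θ=273°: circle(B,8.00) ∩ circle(D,8.00): a=3.0155, h=7.4099
θ=273°:   candidates: C₊=(1.7992,6.8083) cross=44.689; C₋=(4.2531,-7.8070) cross=-44.689
θ=273°:   branch + wants cross > 0 → take C=(1.7992,6.8083) (cross=44.689)
θ=273°: ex = (C−B)/|BC| = (0.2184,0.9759); ey = (-0.9759,0.2184)
θ=273°: P = B + -0.79·ex + -1.28·ey = (1.1289,-2.0491)

θ=55°: 1.32 -0.49
θ=137°: -0.04 -0.65
θ=263°: 0.94 -2.06
θ=273°: 1.13 -2.05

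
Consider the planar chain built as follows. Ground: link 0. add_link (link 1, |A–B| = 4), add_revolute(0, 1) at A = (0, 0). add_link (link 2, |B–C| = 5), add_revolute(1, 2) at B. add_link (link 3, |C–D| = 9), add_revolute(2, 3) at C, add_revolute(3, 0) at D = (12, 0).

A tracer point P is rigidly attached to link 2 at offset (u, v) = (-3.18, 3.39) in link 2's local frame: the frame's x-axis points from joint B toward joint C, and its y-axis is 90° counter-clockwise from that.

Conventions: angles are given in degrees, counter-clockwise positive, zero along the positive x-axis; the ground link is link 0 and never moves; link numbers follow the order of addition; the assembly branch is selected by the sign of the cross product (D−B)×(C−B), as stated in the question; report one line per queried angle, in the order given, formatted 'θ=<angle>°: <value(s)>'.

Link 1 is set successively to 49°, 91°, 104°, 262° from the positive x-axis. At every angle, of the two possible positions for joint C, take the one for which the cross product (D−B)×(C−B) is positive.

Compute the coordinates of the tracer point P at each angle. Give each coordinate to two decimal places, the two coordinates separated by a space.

A=(0,0), D=(12.00,0)
θ=49°: B = A + 4.00·(cos49°, sin49°) = (2.6242, 3.0188)
θ=49°: |BD| = 9.8498
θ=49°: circle(B,5.00) ∩ circle(D,9.00): a=2.0822, h=4.5458
θ=49°:   candidates: C₊=(5.9995,6.7077) cross=44.775; C₋=(3.2130,-1.9464) cross=-44.775
θ=49°:   branch + wants cross > 0 → take C=(5.9995,6.7077) (cross=44.775)
θ=49°: ex = (C−B)/|BC| = (0.6750,0.7378); ey = (-0.7378,0.6750)
θ=49°: P = B + -3.18·ex + 3.39·ey = (-2.0235,2.9611)
θ=91°: B = A + 4.00·(cos91°, sin91°) = (-0.0698, 3.9994)
θ=91°: |BD| = 12.7152
θ=91°: circle(B,5.00) ∩ circle(D,9.00): a=4.1555, h=2.7806
θ=91°:   candidates: C₊=(4.7494,5.3318) cross=35.356; C₋=(3.0002,0.0528) cross=-35.356
θ=91°:   branch + wants cross > 0 → take C=(4.7494,5.3318) (cross=35.356)
θ=91°: ex = (C−B)/|BC| = (0.9638,0.2665); ey = (-0.2665,0.9638)
θ=91°: P = B + -3.18·ex + 3.39·ey = (-4.0382,6.4194)
θ=104°: B = A + 4.00·(cos104°, sin104°) = (-0.9677, 3.8812)
θ=104°: |BD| = 13.5360
θ=104°: circle(B,5.00) ∩ circle(D,9.00): a=4.6995, h=1.7073
θ=104°:   candidates: C₊=(4.0240,4.1693) cross=23.110; C₋=(3.0449,0.8981) cross=-23.110
θ=104°:   branch + wants cross > 0 → take C=(4.0240,4.1693) (cross=23.110)
θ=104°: ex = (C−B)/|BC| = (0.9983,0.0576); ey = (-0.0576,0.9983)
θ=104°: P = B + -3.18·ex + 3.39·ey = (-4.3378,7.0823)
θ=262°: B = A + 4.00·(cos262°, sin262°) = (-0.5567, -3.9611)
θ=262°: |BD| = 13.1666
θ=262°: circle(B,5.00) ∩ circle(D,9.00): a=4.4567, h=2.2666
θ=262°:   candidates: C₊=(3.0117,-0.4587) cross=29.844; C₋=(4.3755,-4.7819) cross=-29.844
θ=262°:   branch + wants cross > 0 → take C=(3.0117,-0.4587) (cross=29.844)
θ=262°: ex = (C−B)/|BC| = (0.7137,0.7005); ey = (-0.7005,0.7137)
θ=262°: P = B + -3.18·ex + 3.39·ey = (-5.2008,-3.7692)

θ=49°: -2.02 2.96
θ=91°: -4.04 6.42
θ=104°: -4.34 7.08
θ=262°: -5.20 -3.77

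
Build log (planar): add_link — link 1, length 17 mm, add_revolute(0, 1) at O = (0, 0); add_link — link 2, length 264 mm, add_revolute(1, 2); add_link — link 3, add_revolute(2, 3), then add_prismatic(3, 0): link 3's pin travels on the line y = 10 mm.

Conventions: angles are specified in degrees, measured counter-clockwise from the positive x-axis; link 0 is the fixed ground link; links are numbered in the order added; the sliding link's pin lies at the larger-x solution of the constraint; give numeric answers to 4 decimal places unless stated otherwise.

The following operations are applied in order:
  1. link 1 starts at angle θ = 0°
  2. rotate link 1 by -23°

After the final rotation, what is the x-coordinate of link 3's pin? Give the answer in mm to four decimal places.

geometry: r = 17 mm, L = 264 mm, e = 10 mm; θ starts at 0°
rotate link 1 by -23°: θ ← 0° -23° = -23°
crank pin P = (r cos θ, r sin θ) = (15.648583, -6.642429)
h = r sin θ − e = -6.642429 − 10 = -16.642429
x = r cos θ + √(L² − h²) = 15.648583 + 263.474913 = 279.123495

279.1235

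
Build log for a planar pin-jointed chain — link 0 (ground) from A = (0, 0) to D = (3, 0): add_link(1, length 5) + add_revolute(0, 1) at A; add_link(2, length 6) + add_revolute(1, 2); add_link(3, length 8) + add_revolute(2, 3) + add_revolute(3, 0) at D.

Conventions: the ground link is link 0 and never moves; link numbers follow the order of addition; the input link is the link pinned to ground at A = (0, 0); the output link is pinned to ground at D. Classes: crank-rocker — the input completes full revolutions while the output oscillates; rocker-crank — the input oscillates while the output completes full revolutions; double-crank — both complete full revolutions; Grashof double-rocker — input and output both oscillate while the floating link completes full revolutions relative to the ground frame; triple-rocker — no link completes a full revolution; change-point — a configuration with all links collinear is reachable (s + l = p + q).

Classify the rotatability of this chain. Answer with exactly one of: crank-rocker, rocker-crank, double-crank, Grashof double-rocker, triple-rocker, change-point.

lengths: ground=3, input=5, coupler=6, output=8
sorted: s=3 (shortest), l=8 (longest), p+q=11
s + l = 11 vs p + q = 11
s + l = p + q → change-point (collinear configuration reachable)

change-point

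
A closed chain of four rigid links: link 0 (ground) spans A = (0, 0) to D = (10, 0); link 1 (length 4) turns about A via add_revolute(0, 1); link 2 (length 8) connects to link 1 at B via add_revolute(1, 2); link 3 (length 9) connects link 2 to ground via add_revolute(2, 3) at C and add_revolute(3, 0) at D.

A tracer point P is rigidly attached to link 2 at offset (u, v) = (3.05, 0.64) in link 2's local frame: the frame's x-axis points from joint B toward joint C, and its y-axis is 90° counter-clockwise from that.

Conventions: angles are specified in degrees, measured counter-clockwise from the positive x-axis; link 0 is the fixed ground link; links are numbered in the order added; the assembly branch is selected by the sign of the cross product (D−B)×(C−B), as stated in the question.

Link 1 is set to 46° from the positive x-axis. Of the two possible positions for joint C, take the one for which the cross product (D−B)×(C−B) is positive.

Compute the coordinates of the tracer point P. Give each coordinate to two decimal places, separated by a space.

A=(0,0), D=(10.00,0)
B = A + 4.00·(cos46°, sin46°) = (2.7786, 2.8774)
|BD| = 7.7735
circle(B,8.00) ∩ circle(D,9.00): a=2.7933, h=7.4965
  candidates: C₊=(8.1484,8.8075) cross=58.274; C₋=(2.5987,-5.1206) cross=-58.274
  branch + wants cross > 0 → take C=(8.1484,8.8075) (cross=58.274)
ex = (C−B)/|BC| = (0.6712,0.7413); ey = (-0.7413,0.6712)
P = B + 3.05·ex + 0.64·ey = (4.3514,5.5678)

4.35 5.57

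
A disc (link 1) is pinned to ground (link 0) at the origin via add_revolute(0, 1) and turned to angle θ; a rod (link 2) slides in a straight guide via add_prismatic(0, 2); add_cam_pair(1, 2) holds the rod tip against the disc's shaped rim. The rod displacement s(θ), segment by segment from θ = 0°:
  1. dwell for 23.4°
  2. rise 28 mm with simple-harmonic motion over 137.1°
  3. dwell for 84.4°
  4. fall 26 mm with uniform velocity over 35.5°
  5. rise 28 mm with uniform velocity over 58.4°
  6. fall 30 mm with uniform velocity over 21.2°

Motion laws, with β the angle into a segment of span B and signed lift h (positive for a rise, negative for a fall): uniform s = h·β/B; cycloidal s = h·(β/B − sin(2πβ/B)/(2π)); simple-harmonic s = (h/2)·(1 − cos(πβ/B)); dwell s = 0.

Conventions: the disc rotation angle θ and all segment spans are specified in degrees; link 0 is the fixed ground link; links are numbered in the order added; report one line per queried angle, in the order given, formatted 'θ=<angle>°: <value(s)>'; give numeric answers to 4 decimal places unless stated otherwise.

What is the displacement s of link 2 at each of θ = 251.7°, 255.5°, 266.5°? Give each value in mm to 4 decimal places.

segment 1 (0° to 23.4°, dwell): s unchanged at 0.0000
segment 2 (23.4° to 160.5°, simple-harmonic, h = 28) is passed completely: s = 0.0000 + (28) = 28.0000
segment 3 (160.5° to 244.9°, dwell): s unchanged at 28.0000
θ = 251.7° falls in segment 4 (244.9° to 280.4°, uniform, h = -26): β = 251.7 − 244.9 = 6.8°, B = 35.5°; Δs = -26·6.8/35.5 = -4.9803; s = 28.0000 − 4.9803 = 23.0197
θ = 255.5° falls in segment 4 (244.9° to 280.4°, uniform, h = -26): β = 255.5 − 244.9 = 10.6°, B = 35.5°; Δs = -26·10.6/35.5 = -7.7634; s = 28.0000 − 7.7634 = 20.2366
θ = 266.5° falls in segment 4 (244.9° to 280.4°, uniform, h = -26): β = 266.5 − 244.9 = 21.6°, B = 35.5°; Δs = -26·21.6/35.5 = -15.8197; s = 28.0000 − 15.8197 = 12.1803

θ=251.7°: 23.0197
θ=255.5°: 20.2366
θ=266.5°: 12.1803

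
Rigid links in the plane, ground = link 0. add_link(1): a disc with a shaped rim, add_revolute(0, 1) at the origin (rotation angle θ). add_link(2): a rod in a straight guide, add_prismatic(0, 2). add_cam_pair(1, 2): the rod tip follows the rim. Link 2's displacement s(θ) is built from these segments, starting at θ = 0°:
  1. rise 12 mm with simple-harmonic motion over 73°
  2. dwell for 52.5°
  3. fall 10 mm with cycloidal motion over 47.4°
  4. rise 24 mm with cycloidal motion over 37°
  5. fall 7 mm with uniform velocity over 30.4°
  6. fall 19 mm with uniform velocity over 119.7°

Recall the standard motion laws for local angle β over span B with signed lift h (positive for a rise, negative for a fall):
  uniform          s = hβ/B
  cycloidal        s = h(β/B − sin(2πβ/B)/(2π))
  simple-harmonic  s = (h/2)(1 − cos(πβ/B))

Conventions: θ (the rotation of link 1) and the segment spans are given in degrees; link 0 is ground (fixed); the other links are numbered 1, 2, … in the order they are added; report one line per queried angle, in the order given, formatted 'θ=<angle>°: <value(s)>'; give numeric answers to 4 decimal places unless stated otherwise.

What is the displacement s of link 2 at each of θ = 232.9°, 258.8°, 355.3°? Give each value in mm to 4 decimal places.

segment 1 (0° to 73°, simple-harmonic, h = 12) is passed completely: s = 0.0000 + (12) = 12.0000
segment 2 (73° to 125.5°, dwell): s unchanged at 12.0000
segment 3 (125.5° to 172.9°, cycloidal, h = -10) is passed completely: s = 12.0000 + (-10) = 2.0000
segment 4 (172.9° to 209.9°, cycloidal, h = 24) is passed completely: s = 2.0000 + (24) = 26.0000
θ = 232.9° falls in segment 5 (209.9° to 240.3°, uniform, h = -7): β = 232.9 − 209.9 = 23°, B = 30.4°; Δs = -7·23/30.4 = -5.2961; s = 26.0000 − 5.2961 = 20.7039
segment 5 (209.9° to 240.3°, uniform, h = -7) is passed completely: s = 26.0000 + (-7) = 19.0000
θ = 258.8° falls in segment 6 (240.3° to 360°, uniform, h = -19): β = 258.8 − 240.3 = 18.5°, B = 119.7°; Δs = -19·18.5/119.7 = -2.9365; s = 19.0000 − 2.9365 = 16.0635
θ = 355.3° falls in segment 6 (240.3° to 360°, uniform, h = -19): β = 355.3 − 240.3 = 115°, B = 119.7°; Δs = -19·115/119.7 = -18.2540; s = 19.0000 − 18.2540 = 0.7460

θ=232.9°: 20.7039
θ=258.8°: 16.0635
θ=355.3°: 0.7460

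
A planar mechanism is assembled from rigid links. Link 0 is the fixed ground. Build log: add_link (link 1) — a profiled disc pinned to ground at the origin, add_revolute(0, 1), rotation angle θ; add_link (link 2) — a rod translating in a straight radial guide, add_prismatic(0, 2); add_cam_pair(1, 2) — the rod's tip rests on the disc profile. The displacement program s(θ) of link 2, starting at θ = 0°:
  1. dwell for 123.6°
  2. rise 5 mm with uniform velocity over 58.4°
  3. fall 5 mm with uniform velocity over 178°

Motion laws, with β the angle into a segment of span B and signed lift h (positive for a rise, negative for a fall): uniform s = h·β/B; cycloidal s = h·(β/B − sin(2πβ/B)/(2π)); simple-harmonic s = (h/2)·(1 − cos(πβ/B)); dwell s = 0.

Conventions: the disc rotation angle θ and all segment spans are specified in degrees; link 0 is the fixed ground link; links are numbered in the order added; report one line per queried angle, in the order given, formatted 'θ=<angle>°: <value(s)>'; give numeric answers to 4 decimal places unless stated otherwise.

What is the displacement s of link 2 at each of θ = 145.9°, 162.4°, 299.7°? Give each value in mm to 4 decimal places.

seg 1 [0°–123.6°] dwell: s stays 0.0000
seg 2 [123.6°–182°] uniform, h=5: θ=145.9° here. β=22.3, B=58.4. 5·22.3/58.4 = 1.9092 → s = 1.9092
seg 2 [123.6°–182°] uniform, h=5: θ=162.4° here. β=38.8, B=58.4. 5·38.8/58.4 = 3.3219 → s = 3.3219
seg 2 [123.6°–182°] uniform, h=5: full span → s += 5 → s = 5.0000
seg 3 [182°–360°] uniform, h=-5: θ=299.7° here. β=117.7, B=178. -5·117.7/178 = -3.3062 → s = 1.6938

θ=145.9°: 1.9092
θ=162.4°: 3.3219
θ=299.7°: 1.6938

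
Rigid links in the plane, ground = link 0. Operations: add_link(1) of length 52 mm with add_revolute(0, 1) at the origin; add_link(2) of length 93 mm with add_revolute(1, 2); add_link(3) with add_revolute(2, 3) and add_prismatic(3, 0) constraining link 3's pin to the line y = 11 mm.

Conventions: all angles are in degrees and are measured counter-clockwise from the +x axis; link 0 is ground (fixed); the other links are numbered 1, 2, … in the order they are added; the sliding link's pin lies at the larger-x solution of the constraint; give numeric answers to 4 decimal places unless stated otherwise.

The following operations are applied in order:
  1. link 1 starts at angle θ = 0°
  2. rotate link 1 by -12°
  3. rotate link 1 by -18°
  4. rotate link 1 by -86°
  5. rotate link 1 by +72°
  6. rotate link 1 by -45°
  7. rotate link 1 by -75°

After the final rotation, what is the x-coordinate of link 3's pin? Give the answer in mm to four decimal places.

geometry: r = 52 mm, L = 93 mm, e = 11 mm; θ starts at 0°
rotate link 1 by -12°: θ ← 0° -12° = -12°
rotate link 1 by -18°: θ ← -12° -18° = -30°
rotate link 1 by -86°: θ ← -30° -86° = -116°
rotate link 1 by +72°: θ ← -116° +72° = -44°
rotate link 1 by -45°: θ ← -44° -45° = -89°
rotate link 1 by -75°: θ ← -89° -75° = -164°
crank pin P = (r cos θ, r sin θ) = (-49.985608, -14.333143)
h = r sin θ − e = -14.333143 − 11 = -25.333143
x = r cos θ + √(L² − h²) = -49.985608 + 89.483137 = 39.497529

39.4975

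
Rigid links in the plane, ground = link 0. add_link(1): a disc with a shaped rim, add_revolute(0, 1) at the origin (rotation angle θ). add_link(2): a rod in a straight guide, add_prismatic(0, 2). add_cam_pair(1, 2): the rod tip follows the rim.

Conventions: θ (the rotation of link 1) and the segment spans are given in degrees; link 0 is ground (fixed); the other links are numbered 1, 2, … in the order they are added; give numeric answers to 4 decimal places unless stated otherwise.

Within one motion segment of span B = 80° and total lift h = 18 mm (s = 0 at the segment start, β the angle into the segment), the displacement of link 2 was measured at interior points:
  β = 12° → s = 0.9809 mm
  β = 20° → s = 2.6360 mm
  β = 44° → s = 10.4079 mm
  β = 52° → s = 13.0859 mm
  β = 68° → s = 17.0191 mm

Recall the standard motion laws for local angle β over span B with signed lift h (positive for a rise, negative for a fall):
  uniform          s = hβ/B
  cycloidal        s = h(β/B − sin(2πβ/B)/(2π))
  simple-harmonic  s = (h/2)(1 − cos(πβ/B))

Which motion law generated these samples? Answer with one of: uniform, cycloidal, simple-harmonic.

candidates at β/B = r: uniform s = h·r (linear in β); cycloidal s = h·(r − sin(2πr)/(2π)); simple-harmonic s = (h/2)(1 − cos(πr))
β=12°: printed 0.9809 | uniform 2.7000, cycloidal 0.3823, simple-harmonic 0.9809
β=20°: printed 2.6360 | uniform 4.5000, cycloidal 1.6352, simple-harmonic 2.6360
β=44°: printed 10.4079 | uniform 9.9000, cycloidal 10.7853, simple-harmonic 10.4079
β=52°: printed 13.0859 | uniform 11.7000, cycloidal 14.0177, simple-harmonic 13.0859
β=68°: printed 17.0191 | uniform 15.3000, cycloidal 17.6177, simple-harmonic 17.0191
only one law matches every sample → simple-harmonic

simple-harmonic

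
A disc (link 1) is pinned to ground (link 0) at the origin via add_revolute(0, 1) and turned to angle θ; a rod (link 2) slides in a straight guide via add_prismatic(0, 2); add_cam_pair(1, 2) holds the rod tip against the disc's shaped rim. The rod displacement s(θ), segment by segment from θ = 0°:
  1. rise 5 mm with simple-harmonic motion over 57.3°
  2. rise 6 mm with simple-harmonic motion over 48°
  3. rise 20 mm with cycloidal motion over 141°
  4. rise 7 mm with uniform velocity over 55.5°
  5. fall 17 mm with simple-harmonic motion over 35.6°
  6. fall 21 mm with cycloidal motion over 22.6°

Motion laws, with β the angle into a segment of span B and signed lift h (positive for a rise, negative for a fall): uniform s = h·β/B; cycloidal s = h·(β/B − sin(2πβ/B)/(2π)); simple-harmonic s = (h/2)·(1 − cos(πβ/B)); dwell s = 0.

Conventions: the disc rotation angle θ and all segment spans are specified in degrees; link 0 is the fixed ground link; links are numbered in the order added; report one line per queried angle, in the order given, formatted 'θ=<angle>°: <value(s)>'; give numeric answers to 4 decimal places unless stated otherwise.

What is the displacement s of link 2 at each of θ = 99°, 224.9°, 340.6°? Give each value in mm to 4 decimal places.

segment 1 (0° to 57.3°, simple-harmonic, h = 5) is passed completely: s = 0.0000 + (5) = 5.0000
θ = 99° falls in segment 2 (57.3° to 105.3°, simple-harmonic, h = 6): β = 99 − 57.3 = 41.7°, B = 48°; Δs = 6/2·(1 − cos(π·0.8688)) = 5.7486; s = 5.0000 + 5.7486 = 10.7486
segment 2 (57.3° to 105.3°, simple-harmonic, h = 6) is passed completely: s = 5.0000 + (6) = 11.0000
θ = 224.9° falls in segment 3 (105.3° to 246.3°, cycloidal, h = 20): β = 224.9 − 105.3 = 119.6°, B = 141°; Δs = 20·(0.8482 − sin(2π·0.8482)/(2π)) = 19.5604; s = 11.0000 + 19.5604 = 30.5604
segment 3 (105.3° to 246.3°, cycloidal, h = 20) is passed completely: s = 11.0000 + (20) = 31.0000
segment 4 (246.3° to 301.8°, uniform, h = 7) is passed completely: s = 31.0000 + (7) = 38.0000
segment 5 (301.8° to 337.4°, simple-harmonic, h = -17) is passed completely: s = 38.0000 + (-17) = 21.0000
θ = 340.6° falls in segment 6 (337.4° to 360°, cycloidal, h = -21): β = 340.6 − 337.4 = 3.2°, B = 22.6°; Δs = -21·(0.1416 − sin(2π·0.1416)/(2π)) = -0.3770; s = 21.0000 − 0.3770 = 20.6230

θ=99°: 10.7486
θ=224.9°: 30.5604
θ=340.6°: 20.6230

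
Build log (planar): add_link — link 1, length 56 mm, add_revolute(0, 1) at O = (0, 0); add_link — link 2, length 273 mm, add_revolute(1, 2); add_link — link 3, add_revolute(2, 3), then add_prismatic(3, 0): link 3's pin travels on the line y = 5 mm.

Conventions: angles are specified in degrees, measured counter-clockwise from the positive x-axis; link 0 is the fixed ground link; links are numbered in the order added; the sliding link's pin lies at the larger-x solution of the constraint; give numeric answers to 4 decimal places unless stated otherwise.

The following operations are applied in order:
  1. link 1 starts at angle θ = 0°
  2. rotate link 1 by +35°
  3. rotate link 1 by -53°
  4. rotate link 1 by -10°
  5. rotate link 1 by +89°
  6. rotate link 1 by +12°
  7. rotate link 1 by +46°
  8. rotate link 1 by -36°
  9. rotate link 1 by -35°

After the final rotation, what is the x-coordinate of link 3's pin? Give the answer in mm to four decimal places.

geometry: r = 56 mm, L = 273 mm, e = 5 mm; θ starts at 0°
rotate link 1 by +35°: θ ← 0° +35° = 35°
rotate link 1 by -53°: θ ← 35° -53° = -18°
rotate link 1 by -10°: θ ← -18° -10° = -28°
rotate link 1 by +89°: θ ← -28° +89° = 61°
rotate link 1 by +12°: θ ← 61° +12° = 73°
rotate link 1 by +46°: θ ← 73° +46° = 119°
rotate link 1 by -36°: θ ← 119° -36° = 83°
rotate link 1 by -35°: θ ← 83° -35° = 48°
crank pin P = (r cos θ, r sin θ) = (37.471314, 41.616110)
h = r sin θ − e = 41.616110 − 5 = 36.616110
x = r cos θ + √(L² − h²) = 37.471314 + 270.533289 = 308.004603

308.0046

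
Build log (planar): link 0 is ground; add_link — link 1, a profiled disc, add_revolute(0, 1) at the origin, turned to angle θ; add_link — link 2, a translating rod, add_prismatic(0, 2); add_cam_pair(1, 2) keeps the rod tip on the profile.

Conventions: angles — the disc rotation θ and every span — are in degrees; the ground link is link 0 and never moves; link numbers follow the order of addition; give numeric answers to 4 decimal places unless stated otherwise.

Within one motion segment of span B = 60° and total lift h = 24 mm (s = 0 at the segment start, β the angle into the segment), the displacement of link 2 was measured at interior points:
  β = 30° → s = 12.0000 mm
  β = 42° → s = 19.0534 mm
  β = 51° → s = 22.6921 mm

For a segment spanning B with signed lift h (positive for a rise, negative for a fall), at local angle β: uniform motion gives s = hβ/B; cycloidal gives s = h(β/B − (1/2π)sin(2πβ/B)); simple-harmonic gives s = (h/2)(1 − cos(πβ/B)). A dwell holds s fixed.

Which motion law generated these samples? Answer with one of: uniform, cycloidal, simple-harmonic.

candidates at β/B = r: uniform s = h·r (linear in β); cycloidal s = h·(r − sin(2πr)/(2π)); simple-harmonic s = (h/2)(1 − cos(πr))
β=30°: printed 12.0000 | uniform 12.0000, cycloidal 12.0000, simple-harmonic 12.0000
β=42°: printed 19.0534 | uniform 16.8000, cycloidal 20.4328, simple-harmonic 19.0534
β=51°: printed 22.6921 | uniform 20.4000, cycloidal 23.4902, simple-harmonic 22.6921
only one law matches every sample → simple-harmonic

simple-harmonic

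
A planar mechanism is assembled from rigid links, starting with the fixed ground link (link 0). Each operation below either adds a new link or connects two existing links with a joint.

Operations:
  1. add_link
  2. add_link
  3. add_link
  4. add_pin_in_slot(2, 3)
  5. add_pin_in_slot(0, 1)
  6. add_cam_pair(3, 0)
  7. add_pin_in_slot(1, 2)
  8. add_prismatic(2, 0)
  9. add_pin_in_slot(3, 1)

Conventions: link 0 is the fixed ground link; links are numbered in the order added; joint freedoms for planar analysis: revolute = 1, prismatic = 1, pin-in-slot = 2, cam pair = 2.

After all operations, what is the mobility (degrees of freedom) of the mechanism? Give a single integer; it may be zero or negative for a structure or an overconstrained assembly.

(L,J1,J2)=(1,0,0); link0 fixed
link1: (2,0,0)
link2: (3,0,0)
link3: (4,0,0)
PS 2-3 [J2]: (4,0,1)
PS 0-1 [J2]: (4,0,2)
C 3-0 [J2]: (4,0,3)
PS 1-2 [J2]: (4,0,4)
P 2-0 [J1]: (4,1,4)
PS 3-1 [J2]: (4,1,5)
Grübler: 3·3 − 2·1 − 5 = 2

M = 2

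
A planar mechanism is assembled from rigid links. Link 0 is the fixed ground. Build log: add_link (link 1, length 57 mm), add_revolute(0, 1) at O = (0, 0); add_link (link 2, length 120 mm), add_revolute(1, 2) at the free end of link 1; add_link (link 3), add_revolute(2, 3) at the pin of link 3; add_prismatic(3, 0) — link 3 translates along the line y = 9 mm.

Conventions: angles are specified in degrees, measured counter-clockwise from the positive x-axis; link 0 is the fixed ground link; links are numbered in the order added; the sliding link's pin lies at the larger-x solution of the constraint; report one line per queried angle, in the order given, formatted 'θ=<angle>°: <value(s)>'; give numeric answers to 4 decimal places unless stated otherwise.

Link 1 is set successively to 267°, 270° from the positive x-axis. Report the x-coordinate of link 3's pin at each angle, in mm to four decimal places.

geometry: r = 57 mm, L = 120 mm, e = 9 mm
θ=267°: crank pin P = (r cos θ, r sin θ) = (-2.983150, -56.921883)
θ=267°: h = r sin θ − e = -56.921883 − 9 = -65.921883
θ=267°: x = r cos θ + √(L² − h²) = -2.983150 + 100.271159 = 97.288009
θ=270°: crank pin P = (r cos θ, r sin θ) = (-0.000000, -57.000000)
θ=270°: h = r sin θ − e = -57.000000 − 9 = -66.000000
θ=270°: x = r cos θ + √(L² − h²) = -0.000000 + 100.219759 = 100.219759

θ=267°: 97.2880
θ=270°: 100.2198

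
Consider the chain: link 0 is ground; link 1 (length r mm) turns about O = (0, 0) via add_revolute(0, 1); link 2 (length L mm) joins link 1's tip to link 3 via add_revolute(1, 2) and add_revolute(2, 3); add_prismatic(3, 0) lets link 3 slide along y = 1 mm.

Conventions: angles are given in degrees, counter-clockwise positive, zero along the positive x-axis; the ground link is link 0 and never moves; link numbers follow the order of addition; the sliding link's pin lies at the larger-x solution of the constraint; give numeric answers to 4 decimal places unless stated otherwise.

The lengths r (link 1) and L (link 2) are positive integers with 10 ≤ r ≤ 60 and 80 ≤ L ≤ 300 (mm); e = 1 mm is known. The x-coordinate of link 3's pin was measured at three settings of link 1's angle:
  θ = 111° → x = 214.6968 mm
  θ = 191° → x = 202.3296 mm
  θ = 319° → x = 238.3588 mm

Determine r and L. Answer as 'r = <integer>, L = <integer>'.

constraint per measurement: (x − r cos θ)² + (r sin θ − e)² = L²
subtracting the θ₁ and θ₂ equations cancels the r² and L² terms:
r = (x₁² − x₂²) / (2[(x₁cos θ₁ + e sin θ₁) − (x₂cos θ₂ + e sin θ₂)]) = 21.0000 → r = 21
L² = (x₁ − r cos θ₁)² + (r sin θ₁ − e)² = 49729.0045 → L = 223.0000 → L = 223
check at θ₃=319°: x = 238.3588 (printed 238.3588) ✓

r = 21, L = 223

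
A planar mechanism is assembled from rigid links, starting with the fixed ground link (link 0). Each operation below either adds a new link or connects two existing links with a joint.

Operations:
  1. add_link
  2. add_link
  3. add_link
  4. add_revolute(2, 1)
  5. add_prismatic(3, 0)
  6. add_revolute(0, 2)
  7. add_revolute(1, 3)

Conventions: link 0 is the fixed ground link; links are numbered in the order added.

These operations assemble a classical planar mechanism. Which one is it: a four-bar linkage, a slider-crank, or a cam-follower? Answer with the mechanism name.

links: 4 (incl. ground); joints: 3 revolute, 1 prismatic, 0 higher (cam) pair, forming one closed loop
4 links, 3 revolutes + 1 prismatic in one loop → slider-crank

slider-crank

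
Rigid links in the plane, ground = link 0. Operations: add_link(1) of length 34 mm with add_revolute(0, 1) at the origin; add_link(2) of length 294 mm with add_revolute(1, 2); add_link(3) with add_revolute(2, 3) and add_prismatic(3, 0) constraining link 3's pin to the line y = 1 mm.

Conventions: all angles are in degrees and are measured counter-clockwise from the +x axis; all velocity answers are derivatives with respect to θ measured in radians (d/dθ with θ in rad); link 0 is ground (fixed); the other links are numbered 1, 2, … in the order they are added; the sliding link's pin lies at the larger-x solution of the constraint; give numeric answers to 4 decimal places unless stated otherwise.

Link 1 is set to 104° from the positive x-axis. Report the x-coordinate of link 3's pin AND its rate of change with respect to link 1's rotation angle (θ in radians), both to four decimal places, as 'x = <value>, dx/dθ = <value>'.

geometry: r = 34 mm, L = 294 mm, e = 1 mm
crank pin P = (r cos θ, r sin θ) = (-8.225344, 32.990055)
h = r sin θ − e = 32.990055 − 1 = 31.990055
x = r cos θ + √(L² − h²) = -8.225344 + 292.254404 = 284.029059
dx/dθ = −r sin θ − h·r cos θ/√(L² − h²) (θ in radians; h = 31.990055) = -32.089712

x = 284.0291, dx/dθ = -32.0897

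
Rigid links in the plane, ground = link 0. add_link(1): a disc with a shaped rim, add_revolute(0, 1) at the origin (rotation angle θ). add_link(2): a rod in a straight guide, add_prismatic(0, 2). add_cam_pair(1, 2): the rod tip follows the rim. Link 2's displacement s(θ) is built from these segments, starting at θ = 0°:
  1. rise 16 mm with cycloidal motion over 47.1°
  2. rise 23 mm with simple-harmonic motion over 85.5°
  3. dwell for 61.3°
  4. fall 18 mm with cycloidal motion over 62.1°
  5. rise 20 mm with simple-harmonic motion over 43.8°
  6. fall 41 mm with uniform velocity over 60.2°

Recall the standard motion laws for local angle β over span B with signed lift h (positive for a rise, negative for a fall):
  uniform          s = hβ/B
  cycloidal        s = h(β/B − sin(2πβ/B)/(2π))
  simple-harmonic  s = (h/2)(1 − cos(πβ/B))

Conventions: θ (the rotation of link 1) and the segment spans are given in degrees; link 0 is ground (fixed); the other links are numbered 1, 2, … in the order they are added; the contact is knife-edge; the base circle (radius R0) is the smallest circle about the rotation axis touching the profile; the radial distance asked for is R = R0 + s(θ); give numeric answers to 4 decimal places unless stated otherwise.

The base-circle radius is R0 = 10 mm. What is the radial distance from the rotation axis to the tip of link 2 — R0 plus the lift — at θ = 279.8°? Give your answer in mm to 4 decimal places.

segment 1 (0° to 47.1°, cycloidal, h = 16) is passed completely: s = 0.0000 + (16) = 16.0000
segment 2 (47.1° to 132.6°, simple-harmonic, h = 23) is passed completely: s = 16.0000 + (23) = 39.0000
segment 3 (132.6° to 193.9°, dwell): s unchanged at 39.0000
segment 4 (193.9° to 256°, cycloidal, h = -18) is passed completely: s = 39.0000 + (-18) = 21.0000
θ = 279.8° falls in segment 5 (256° to 299.8°, simple-harmonic, h = 20): β = 279.8 − 256 = 23.8°, B = 43.8°; Δs = 20/2·(1 − cos(π·0.5434)) = 11.3586; s = 21.0000 + 11.3586 = 32.3586
R = R0 + s = 10 + 32.3586 = 42.3586

42.3586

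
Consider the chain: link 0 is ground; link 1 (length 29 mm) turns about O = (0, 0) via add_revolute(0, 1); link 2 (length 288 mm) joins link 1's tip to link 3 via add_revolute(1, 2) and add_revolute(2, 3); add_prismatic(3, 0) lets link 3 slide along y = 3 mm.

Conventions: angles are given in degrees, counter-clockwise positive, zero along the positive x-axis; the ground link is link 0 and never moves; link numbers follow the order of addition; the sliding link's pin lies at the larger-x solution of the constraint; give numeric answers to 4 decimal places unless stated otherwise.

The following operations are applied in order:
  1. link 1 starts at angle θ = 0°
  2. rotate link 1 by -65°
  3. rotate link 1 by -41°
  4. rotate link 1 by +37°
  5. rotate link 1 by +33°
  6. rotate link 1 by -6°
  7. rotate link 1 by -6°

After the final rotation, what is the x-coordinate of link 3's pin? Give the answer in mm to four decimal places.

geometry: r = 29 mm, L = 288 mm, e = 3 mm; θ starts at 0°
rotate link 1 by -65°: θ ← 0° -65° = -65°
rotate link 1 by -41°: θ ← -65° -41° = -106°
rotate link 1 by +37°: θ ← -106° +37° = -69°
rotate link 1 by +33°: θ ← -69° +33° = -36°
rotate link 1 by -6°: θ ← -36° -6° = -42°
rotate link 1 by -6°: θ ← -42° -6° = -48°
crank pin P = (r cos θ, r sin θ) = (19.404788, -21.551200)
h = r sin θ − e = -21.551200 − 3 = -24.551200
x = r cos θ + √(L² − h²) = 19.404788 + 286.951631 = 306.356419

306.3564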